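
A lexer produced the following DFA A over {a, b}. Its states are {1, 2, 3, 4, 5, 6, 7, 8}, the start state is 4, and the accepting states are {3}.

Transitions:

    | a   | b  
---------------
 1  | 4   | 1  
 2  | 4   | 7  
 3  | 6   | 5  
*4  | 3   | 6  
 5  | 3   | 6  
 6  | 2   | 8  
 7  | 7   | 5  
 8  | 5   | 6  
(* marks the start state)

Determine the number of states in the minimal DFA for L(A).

6

First remove the unreachable states {1}; 7 states remain.
P0 = {3} | {2,4,5,6,7,8}.
Refine {2,4,5,6,7,8} on symbol a: members go to different blocks, giving {2,6,7,8} and {4,5}.
Refine {2,6,7,8} on symbol a: members go to different blocks, giving {2,8} and {6,7}.
Split {6,7} by δ(·,a) → {6} and {7}.
Refine {2,8} on symbol b: members go to different blocks, giving {2} and {8}.
The partition is now stable with 6 blocks: {3} | {2} | {4,5} | {6} | {7} | {8}.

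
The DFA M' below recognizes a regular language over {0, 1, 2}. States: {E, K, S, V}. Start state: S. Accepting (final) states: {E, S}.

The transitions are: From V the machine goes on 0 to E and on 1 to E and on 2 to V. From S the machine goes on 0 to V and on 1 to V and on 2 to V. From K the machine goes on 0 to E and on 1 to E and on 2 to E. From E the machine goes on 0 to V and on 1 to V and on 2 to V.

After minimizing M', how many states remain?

2

First remove the unreachable states {K}; 3 states remain.
P0 = {E,S} | {V}.
The partition is now stable with 2 blocks: {E,S} | {V}.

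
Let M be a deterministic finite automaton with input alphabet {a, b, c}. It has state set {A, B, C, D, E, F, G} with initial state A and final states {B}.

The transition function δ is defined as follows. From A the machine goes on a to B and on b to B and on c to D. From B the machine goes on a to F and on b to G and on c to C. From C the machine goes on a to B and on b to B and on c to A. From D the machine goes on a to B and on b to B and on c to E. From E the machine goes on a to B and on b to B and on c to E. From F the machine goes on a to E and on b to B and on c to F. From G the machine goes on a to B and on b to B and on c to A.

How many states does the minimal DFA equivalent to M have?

All states are reachable from the start state.
Initial partition by acceptance: {B} | {A,C,D,E,F,G}.
Refine {A,C,D,E,F,G} on symbol a: members go to different blocks, giving {A,C,D,E,G} and {F}.
No further refinement is possible. Final partition (3 blocks): {B} | {A,C,D,E,G} | {F}.

3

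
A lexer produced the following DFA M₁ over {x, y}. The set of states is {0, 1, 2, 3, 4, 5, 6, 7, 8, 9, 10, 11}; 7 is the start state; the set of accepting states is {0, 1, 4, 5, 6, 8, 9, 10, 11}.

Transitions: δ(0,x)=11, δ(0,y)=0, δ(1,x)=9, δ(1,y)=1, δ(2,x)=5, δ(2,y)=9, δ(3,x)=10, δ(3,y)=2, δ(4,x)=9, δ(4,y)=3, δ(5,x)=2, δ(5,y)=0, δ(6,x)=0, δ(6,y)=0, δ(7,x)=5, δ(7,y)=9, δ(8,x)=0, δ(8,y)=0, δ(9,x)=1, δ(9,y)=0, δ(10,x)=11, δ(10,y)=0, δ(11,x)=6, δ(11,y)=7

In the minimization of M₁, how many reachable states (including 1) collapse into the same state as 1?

Reachable states from the start: {0,1,2,5,6,7,9,11}. Unreachable: {3,4,8,10} — drop them.
P0 = {0,1,5,6,9,11} | {2,7}.
Split {0,1,5,6,9,11} by δ(·,x) → {0,1,6,9,11} and {5}.
Split {0,1,6,9,11} by δ(·,y) → {0,1,6,9} and {11}.
On input x, block {0,1,6,9} splits into {1,6,9} and {0}.
Split {1,6,9} by δ(·,x) → {1,9} and {6}.
On input y, block {1,9} splits into {1} and {9}.
The partition is now stable with 7 blocks: {1} | {2,7} | {5} | {11} | {0} | {6} | {9}.
The equivalence class containing 1 is {1}, of size 1.

1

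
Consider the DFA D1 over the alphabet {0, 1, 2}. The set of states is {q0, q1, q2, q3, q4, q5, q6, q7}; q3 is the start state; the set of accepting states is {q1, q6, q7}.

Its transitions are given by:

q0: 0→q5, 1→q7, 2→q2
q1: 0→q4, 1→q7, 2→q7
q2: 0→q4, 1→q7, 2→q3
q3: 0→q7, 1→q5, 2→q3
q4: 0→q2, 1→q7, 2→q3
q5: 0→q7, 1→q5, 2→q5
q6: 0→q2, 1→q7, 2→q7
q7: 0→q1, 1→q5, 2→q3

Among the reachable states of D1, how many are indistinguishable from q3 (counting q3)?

Reachable states from the start: {q1,q2,q3,q4,q5,q7}. Unreachable: {q0,q6} — drop them.
Initial partition by acceptance: {q1,q7} | {q2,q3,q4,q5}.
On input 0, block {q1,q7} splits into {q1} and {q7}.
On input 0, block {q2,q3,q4,q5} splits into {q2,q4} and {q3,q5}.
No further refinement is possible. Final partition (4 blocks): {q1} | {q2,q4} | {q7} | {q3,q5}.
The equivalence class containing q3 is {q3,q5}, of size 2.

2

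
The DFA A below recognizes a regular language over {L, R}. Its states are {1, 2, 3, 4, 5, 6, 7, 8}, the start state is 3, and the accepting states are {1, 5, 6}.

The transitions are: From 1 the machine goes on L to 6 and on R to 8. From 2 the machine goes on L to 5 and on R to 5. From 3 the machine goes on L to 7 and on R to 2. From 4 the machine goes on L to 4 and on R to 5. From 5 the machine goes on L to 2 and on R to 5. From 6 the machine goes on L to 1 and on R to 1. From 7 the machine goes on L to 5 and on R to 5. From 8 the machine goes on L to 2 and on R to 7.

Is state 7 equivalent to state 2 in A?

States {1,4,6,8} cannot be reached from the start state, so discard them.
Start with accepting vs non-accepting: {5} | {2,3,7}.
Refine {2,3,7} on symbol L: members go to different blocks, giving {2,7} and {3}.
No further refinement is possible. Final partition (3 blocks): {5} | {2,7} | {3}.
7 and 2 lie in the same block of the stable partition, so they are equivalent — no string distinguishes them.

Yes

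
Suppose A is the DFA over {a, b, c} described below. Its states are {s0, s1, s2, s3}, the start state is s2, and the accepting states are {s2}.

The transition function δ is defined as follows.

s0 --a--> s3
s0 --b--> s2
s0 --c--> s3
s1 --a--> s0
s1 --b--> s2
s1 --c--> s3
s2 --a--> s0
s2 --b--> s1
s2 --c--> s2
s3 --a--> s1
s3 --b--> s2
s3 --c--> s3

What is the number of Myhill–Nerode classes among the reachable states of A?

Every state is reachable, so we keep all 4.
Start with accepting vs non-accepting: {s2} | {s0,s1,s3}.
The partition is now stable with 2 blocks: {s2} | {s0,s1,s3}.

2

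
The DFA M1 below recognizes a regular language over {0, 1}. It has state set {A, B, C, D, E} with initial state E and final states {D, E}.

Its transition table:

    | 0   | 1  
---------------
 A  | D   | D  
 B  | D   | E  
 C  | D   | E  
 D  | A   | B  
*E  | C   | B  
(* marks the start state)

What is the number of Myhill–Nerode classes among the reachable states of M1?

2

Every state is reachable, so we keep all 5.
Initial partition by acceptance: {D,E} | {A,B,C}.
No further refinement is possible. Final partition (2 blocks): {D,E} | {A,B,C}.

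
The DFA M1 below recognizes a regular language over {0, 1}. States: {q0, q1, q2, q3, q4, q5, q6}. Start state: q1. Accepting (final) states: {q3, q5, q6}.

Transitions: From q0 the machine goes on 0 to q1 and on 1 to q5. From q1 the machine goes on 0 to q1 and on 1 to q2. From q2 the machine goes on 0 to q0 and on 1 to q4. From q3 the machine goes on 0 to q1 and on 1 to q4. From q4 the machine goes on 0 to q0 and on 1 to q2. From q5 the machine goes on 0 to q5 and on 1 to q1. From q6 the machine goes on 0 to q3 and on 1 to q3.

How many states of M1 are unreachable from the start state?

BFS from q1 reaches {q0, q1, q2, q4, q5}; the 2 state(s) q3, q6 are never visited.

2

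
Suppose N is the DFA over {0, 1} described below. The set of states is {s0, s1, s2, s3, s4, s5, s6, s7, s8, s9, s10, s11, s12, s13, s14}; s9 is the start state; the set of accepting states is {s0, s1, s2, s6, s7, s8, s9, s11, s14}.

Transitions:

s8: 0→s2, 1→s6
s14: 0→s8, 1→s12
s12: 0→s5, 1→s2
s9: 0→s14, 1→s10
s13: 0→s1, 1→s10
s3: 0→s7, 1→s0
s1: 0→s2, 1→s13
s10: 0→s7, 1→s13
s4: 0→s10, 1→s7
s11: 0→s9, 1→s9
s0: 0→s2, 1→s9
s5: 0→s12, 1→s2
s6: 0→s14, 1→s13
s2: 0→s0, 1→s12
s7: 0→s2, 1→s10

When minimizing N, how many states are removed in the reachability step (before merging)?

Starting at s9 and following transitions, the reachable set is {s0, s1, s2, s5, s6, s7, s8, s9, s10, s12, s13, s14}. That leaves s3, s4, s11 unreachable — 3 in total.

3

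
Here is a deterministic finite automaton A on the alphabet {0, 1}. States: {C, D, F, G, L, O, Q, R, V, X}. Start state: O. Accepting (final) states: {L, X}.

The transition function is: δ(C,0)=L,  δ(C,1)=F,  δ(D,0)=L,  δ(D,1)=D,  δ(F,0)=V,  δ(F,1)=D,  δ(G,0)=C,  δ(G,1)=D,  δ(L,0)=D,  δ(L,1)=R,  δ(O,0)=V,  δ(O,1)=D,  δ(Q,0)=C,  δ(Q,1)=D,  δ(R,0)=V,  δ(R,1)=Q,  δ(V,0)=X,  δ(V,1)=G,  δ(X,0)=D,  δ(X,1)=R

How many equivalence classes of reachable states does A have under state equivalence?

5

P0 = {L,X} | {C,D,F,G,O,Q,R,V}.
Refine {C,D,F,G,O,Q,R,V} on symbol 0: members go to different blocks, giving {F,G,O,Q,R} and {C,D,V}.
On input 1, block {F,G,O,Q,R} splits into {F,G,O,Q} and {R}.
Refine {C,D,V} on symbol 1: members go to different blocks, giving {C,V} and {D}.
The partition is now stable with 5 blocks: {L,X} | {F,G,O,Q} | {C,V} | {R} | {D}.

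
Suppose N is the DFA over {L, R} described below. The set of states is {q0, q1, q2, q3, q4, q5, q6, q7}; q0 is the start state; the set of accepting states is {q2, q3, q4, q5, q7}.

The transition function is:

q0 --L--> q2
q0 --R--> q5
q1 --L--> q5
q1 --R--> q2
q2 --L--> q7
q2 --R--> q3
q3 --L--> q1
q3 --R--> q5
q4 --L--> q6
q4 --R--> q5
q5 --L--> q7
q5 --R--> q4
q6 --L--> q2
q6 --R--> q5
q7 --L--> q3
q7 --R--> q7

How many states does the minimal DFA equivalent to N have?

4

All states are reachable from the start state.
Initial partition by acceptance: {q2,q3,q4,q5,q7} | {q0,q1,q6}.
Split {q2,q3,q4,q5,q7} by δ(·,L) → {q2,q5,q7} and {q3,q4}.
Split {q2,q5,q7} by δ(·,L) → {q2,q5} and {q7}.
Stable partition: {q2,q5} | {q0,q1,q6} | {q3,q4} | {q7} — 4 equivalence classes.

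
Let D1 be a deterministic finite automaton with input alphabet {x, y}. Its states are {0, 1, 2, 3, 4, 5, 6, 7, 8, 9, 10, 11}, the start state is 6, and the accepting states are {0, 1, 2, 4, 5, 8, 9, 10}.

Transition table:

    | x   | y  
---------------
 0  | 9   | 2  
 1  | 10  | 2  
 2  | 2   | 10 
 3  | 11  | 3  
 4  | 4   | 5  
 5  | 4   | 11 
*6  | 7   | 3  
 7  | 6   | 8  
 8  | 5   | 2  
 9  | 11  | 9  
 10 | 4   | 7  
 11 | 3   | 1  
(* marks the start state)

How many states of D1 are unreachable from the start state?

No path from 6 leads to 0, 9; the other 10 states are all reachable.

2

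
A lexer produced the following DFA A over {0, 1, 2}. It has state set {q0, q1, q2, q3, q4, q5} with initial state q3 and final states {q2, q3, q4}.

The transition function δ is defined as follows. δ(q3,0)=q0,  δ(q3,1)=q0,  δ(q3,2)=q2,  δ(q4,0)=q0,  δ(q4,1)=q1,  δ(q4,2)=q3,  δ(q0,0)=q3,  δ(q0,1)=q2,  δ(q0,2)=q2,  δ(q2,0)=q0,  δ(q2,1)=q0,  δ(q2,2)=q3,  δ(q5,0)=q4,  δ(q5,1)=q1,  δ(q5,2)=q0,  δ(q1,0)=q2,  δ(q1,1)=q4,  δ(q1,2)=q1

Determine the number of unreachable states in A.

3

No path from q3 leads to q1, q4, q5; the other 3 states are all reachable.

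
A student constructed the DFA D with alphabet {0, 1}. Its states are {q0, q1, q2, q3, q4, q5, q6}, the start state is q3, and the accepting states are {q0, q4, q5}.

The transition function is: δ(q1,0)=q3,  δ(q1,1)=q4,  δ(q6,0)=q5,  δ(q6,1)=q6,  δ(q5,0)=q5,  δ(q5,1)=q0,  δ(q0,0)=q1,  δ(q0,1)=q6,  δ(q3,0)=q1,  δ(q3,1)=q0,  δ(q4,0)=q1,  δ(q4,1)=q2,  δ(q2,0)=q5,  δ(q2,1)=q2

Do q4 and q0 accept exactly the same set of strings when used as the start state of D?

P0 = {q0,q4,q5} | {q1,q2,q3,q6}.
On input 0, block {q0,q4,q5} splits into {q0,q4} and {q5}.
On input 0, block {q1,q2,q3,q6} splits into {q1,q3} and {q2,q6}.
The partition is now stable with 4 blocks: {q0,q4} | {q1,q3} | {q5} | {q2,q6}.
q4 and q0 lie in the same block of the stable partition, so they are equivalent — no string distinguishes them.

Yes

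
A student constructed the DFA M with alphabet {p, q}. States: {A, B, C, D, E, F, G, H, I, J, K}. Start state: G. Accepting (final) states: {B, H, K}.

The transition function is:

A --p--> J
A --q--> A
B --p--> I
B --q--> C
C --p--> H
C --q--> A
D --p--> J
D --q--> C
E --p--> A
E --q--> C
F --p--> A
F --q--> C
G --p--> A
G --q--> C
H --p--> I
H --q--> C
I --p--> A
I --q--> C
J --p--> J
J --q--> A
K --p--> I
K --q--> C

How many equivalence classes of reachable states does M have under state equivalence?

4

States {B,D,E,F,K} cannot be reached from the start state, so discard them.
Start with accepting vs non-accepting: {H} | {A,C,G,I,J}.
On input p, block {A,C,G,I,J} splits into {A,G,I,J} and {C}.
Split {A,G,I,J} by δ(·,q) → {A,J} and {G,I}.
The partition is now stable with 4 blocks: {H} | {A,J} | {C} | {G,I}.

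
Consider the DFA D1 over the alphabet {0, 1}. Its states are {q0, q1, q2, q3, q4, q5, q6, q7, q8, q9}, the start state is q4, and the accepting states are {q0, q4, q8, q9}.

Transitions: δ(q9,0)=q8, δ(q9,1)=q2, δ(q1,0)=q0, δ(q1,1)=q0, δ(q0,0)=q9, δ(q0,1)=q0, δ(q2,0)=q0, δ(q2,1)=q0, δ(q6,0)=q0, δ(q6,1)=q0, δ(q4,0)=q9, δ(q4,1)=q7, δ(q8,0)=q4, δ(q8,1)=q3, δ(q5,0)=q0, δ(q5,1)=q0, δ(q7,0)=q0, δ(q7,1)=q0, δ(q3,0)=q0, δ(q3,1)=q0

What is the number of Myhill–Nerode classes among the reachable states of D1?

States {q1,q5,q6} cannot be reached from the start state, so discard them.
Initial partition by acceptance: {q0,q4,q8,q9} | {q2,q3,q7}.
On input 1, block {q0,q4,q8,q9} splits into {q4,q8,q9} and {q0}.
Stable partition: {q4,q8,q9} | {q2,q3,q7} | {q0} — 3 equivalence classes.

3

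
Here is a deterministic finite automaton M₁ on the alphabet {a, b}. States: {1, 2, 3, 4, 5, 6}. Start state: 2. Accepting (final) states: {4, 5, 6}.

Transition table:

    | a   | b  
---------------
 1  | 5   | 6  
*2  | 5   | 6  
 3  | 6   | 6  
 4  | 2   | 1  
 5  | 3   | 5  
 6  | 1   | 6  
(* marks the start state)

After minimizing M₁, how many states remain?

2

States {4} cannot be reached from the start state, so discard them.
Start with accepting vs non-accepting: {5,6} | {1,2,3}.
No further refinement is possible. Final partition (2 blocks): {5,6} | {1,2,3}.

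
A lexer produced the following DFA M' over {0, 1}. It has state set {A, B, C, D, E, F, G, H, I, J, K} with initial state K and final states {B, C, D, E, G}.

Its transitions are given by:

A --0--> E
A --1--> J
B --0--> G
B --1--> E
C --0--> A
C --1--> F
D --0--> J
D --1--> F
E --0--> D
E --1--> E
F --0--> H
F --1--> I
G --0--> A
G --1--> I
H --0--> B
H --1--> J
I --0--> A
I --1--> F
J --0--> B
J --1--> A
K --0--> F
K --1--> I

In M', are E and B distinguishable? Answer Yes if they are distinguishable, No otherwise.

No

States {C} cannot be reached from the start state, so discard them.
Start with accepting vs non-accepting: {B,D,E,G} | {A,F,H,I,J,K}.
On input 0, block {B,D,E,G} splits into {B,E} and {D,G}.
Split {A,F,H,I,J,K} by δ(·,0) → {A,H,J} and {F,I,K}.
Split {F,I,K} by δ(·,0) → {F,I} and {K}.
The partition is now stable with 5 blocks: {B,E} | {A,H,J} | {D,G} | {F,I} | {K}.
E and B lie in the same block of the stable partition, so they are equivalent — no string distinguishes them.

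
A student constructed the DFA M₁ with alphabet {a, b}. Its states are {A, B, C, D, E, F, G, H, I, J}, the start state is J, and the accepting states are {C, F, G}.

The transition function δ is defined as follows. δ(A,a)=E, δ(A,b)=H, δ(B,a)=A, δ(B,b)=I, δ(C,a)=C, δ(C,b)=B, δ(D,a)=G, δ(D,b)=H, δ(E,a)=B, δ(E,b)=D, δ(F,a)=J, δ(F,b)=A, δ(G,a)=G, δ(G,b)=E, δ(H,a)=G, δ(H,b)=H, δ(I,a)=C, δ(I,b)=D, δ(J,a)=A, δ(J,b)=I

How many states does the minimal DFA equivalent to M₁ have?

Reachable states from the start: {A,B,C,D,E,G,H,I,J}. Unreachable: {F} — drop them.
Initial partition by acceptance: {C,G} | {A,B,D,E,H,I,J}.
On input a, block {A,B,D,E,H,I,J} splits into {A,B,E,J} and {D,H,I}.
No further refinement is possible. Final partition (3 blocks): {C,G} | {A,B,E,J} | {D,H,I}.

3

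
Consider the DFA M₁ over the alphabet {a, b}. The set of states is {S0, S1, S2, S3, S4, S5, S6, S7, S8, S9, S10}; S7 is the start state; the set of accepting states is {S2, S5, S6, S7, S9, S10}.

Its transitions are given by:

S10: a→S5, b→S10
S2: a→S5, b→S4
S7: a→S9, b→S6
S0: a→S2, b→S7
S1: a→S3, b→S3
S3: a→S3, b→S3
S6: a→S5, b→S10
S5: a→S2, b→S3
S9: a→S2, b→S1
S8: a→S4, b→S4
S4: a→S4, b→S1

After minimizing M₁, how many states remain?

3

First remove the unreachable states {S0,S8}; 9 states remain.
Start with accepting vs non-accepting: {S2,S5,S6,S7,S9,S10} | {S1,S3,S4}.
On input b, block {S2,S5,S6,S7,S9,S10} splits into {S2,S5,S9} and {S6,S7,S10}.
No further refinement is possible. Final partition (3 blocks): {S2,S5,S9} | {S1,S3,S4} | {S6,S7,S10}.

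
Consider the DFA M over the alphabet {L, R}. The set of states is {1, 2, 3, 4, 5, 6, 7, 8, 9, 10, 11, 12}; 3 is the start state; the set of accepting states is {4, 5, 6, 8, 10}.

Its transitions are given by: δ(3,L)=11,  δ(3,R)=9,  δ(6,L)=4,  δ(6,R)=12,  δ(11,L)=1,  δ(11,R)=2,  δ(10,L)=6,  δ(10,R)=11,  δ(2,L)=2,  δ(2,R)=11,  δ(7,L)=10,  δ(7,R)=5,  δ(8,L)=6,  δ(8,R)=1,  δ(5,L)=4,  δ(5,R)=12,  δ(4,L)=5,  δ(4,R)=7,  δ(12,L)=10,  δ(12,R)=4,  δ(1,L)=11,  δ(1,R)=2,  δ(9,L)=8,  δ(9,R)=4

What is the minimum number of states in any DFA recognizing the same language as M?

Every state is reachable, so we keep all 12.
P0 = {4,5,6,8,10} | {1,2,3,7,9,11,12}.
Refine {1,2,3,7,9,11,12} on symbol L: members go to different blocks, giving {1,2,3,11} and {7,9,12}.
Split {4,5,6,8,10} by δ(·,R) → {4,5,6} and {8,10}.
Refine {1,2,3,11} on symbol R: members go to different blocks, giving {1,2,11} and {3}.
Stable partition: {4,5,6} | {1,2,11} | {7,9,12} | {8,10} | {3} — 5 equivalence classes.

5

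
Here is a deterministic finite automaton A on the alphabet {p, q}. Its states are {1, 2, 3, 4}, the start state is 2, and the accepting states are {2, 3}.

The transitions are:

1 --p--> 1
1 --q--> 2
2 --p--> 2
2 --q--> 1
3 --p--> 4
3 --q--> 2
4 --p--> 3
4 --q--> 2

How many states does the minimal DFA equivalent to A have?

First remove the unreachable states {3,4}; 2 states remain.
Initial partition by acceptance: {2} | {1}.
No further refinement is possible. Final partition (2 blocks): {2} | {1}.

2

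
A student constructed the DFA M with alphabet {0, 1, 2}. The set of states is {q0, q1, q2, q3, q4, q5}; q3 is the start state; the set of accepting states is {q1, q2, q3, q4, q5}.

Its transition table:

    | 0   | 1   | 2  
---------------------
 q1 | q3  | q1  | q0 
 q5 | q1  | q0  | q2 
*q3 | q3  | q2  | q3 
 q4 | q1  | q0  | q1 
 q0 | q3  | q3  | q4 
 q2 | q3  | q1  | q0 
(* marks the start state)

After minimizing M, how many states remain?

4

First remove the unreachable states {q5}; 5 states remain.
P0 = {q1,q2,q3,q4} | {q0}.
On input 1, block {q1,q2,q3,q4} splits into {q1,q2,q3} and {q4}.
Split {q1,q2,q3} by δ(·,2) → {q1,q2} and {q3}.
No further refinement is possible. Final partition (4 blocks): {q1,q2} | {q0} | {q4} | {q3}.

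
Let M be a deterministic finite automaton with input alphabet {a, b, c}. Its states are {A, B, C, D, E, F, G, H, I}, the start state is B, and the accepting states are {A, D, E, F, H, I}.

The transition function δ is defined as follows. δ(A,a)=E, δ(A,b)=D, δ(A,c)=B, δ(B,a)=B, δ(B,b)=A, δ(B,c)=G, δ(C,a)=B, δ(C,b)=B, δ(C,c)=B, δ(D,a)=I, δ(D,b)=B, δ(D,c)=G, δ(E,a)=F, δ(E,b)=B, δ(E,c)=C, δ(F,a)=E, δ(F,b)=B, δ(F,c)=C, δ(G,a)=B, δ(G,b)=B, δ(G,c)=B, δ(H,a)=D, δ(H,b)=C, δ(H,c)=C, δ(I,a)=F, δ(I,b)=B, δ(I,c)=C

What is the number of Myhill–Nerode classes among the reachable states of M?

Reachable states from the start: {A,B,C,D,E,F,G,I}. Unreachable: {H} — drop them.
Start with accepting vs non-accepting: {A,D,E,F,I} | {B,C,G}.
On input b, block {A,D,E,F,I} splits into {D,E,F,I} and {A}.
On input b, block {B,C,G} splits into {C,G} and {B}.
Stable partition: {D,E,F,I} | {C,G} | {A} | {B} — 4 equivalence classes.

4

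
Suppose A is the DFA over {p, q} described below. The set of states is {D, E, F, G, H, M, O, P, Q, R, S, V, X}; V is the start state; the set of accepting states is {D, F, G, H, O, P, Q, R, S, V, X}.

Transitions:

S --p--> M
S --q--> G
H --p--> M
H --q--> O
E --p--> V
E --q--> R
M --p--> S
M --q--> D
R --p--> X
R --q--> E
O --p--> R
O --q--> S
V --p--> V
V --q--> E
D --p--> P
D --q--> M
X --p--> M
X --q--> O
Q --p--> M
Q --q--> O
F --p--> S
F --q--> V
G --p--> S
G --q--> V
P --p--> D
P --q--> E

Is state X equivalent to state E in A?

No

First remove the unreachable states {F,H,Q}; 10 states remain.
Start with accepting vs non-accepting: {D,G,O,P,R,S,V,X} | {E,M}.
On input p, block {D,G,O,P,R,S,V,X} splits into {D,G,O,P,R,V} and {S,X}.
Split {D,G,O,P,R,V} by δ(·,p) → {D,O,P,V} and {G,R}.
Refine {D,O,P,V} on symbol p: members go to different blocks, giving {D,P,V} and {O}.
On input p, block {E,M} splits into {M} and {E}.
On input q, block {D,P,V} splits into {P,V} and {D}.
Split {P,V} by δ(·,p) → {P} and {V}.
On input q, block {S,X} splits into {X} and {S}.
On input p, block {G,R} splits into {R} and {G}.
The partition is now stable with 10 blocks: {P} | {M} | {X} | {R} | {O} | {E} | {D} | {V} | {S} | {G}.
X and E end up in different blocks, so they are distinguishable. For instance, the string 'ε' is accepted from only X.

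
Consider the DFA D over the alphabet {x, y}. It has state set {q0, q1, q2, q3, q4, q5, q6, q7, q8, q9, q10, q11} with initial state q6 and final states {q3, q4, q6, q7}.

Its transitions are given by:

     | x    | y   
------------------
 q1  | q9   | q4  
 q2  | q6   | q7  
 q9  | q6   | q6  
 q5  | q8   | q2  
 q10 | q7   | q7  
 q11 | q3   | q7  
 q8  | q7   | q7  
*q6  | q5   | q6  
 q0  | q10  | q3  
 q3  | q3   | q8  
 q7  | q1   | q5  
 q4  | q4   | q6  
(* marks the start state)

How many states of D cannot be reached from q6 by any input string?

4

BFS from q6 reaches {q1, q2, q4, q5, q6, q7, q8, q9}; the 4 state(s) q0, q3, q10, q11 are never visited.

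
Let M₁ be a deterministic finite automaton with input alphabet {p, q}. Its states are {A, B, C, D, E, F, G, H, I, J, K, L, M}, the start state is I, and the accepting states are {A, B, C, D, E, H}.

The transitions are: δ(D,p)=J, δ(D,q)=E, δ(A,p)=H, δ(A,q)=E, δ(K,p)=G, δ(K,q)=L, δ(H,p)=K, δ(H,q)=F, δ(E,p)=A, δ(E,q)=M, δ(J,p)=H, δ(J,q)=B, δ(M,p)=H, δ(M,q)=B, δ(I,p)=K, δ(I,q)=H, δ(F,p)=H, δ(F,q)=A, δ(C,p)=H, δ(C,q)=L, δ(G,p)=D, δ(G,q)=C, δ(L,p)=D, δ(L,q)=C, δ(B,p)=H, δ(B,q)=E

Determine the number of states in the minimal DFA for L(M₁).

P0 = {A,B,C,D,E,H} | {F,G,I,J,K,L,M}.
On input p, block {A,B,C,D,E,H} splits into {A,B,C,E} and {D,H}.
Split {A,B,C,E} by δ(·,p) → {A,B,C} and {E}.
On input q, block {A,B,C} splits into {A,B} and {C}.
Split {F,G,I,J,K,L,M} by δ(·,p) → {F,G,J,L,M} and {I,K}.
Refine {F,G,J,L,M} on symbol q: members go to different blocks, giving {F,J,M} and {G,L}.
Split {D,H} by δ(·,p) → {D} and {H}.
On input p, block {I,K} splits into {I} and {K}.
Stable partition: {A,B} | {F,J,M} | {D} | {E} | {C} | {I} | {G,L} | {H} | {K} — 9 equivalence classes.

9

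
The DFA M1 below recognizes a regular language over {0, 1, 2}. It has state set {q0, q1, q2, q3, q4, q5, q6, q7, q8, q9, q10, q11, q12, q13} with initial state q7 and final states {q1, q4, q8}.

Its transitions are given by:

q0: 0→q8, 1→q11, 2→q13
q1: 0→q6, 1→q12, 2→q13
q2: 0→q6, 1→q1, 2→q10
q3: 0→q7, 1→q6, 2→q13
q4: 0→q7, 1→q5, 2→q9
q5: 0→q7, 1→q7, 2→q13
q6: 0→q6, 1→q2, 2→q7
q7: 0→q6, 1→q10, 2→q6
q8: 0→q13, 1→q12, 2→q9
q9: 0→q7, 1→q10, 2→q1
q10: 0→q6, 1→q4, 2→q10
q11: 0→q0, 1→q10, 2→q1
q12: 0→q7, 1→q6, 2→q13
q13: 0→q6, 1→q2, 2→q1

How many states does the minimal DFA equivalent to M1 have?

5

States {q0,q3,q8,q11} cannot be reached from the start state, so discard them.
Start with accepting vs non-accepting: {q1,q4} | {q2,q5,q6,q7,q9,q10,q12,q13}.
Refine {q2,q5,q6,q7,q9,q10,q12,q13} on symbol 1: members go to different blocks, giving {q5,q6,q7,q9,q12,q13} and {q2,q10}.
On input 1, block {q5,q6,q7,q9,q12,q13} splits into {q6,q7,q9,q13} and {q5,q12}.
Split {q6,q7,q9,q13} by δ(·,2) → {q6,q7} and {q9,q13}.
The partition is now stable with 5 blocks: {q1,q4} | {q6,q7} | {q2,q10} | {q5,q12} | {q9,q13}.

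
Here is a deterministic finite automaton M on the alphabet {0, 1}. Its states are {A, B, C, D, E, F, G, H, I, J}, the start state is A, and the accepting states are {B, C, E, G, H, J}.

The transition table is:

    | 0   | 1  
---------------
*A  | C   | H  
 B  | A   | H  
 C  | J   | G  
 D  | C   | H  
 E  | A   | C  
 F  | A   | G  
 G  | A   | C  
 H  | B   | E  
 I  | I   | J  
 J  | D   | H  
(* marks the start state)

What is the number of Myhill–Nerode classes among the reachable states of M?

States {F,I} cannot be reached from the start state, so discard them.
Start with accepting vs non-accepting: {B,C,E,G,H,J} | {A,D}.
On input 0, block {B,C,E,G,H,J} splits into {B,E,G,J} and {C,H}.
No further refinement is possible. Final partition (3 blocks): {B,E,G,J} | {A,D} | {C,H}.

3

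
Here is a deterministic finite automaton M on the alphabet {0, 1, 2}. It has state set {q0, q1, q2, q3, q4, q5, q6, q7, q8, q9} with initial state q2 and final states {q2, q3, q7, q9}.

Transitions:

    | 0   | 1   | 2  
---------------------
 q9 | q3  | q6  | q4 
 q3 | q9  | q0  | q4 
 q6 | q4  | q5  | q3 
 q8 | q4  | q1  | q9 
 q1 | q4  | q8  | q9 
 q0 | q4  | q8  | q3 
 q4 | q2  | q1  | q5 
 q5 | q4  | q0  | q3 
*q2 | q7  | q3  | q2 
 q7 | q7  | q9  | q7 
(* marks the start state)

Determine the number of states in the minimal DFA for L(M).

4

All states are reachable from the start state.
Start with accepting vs non-accepting: {q2,q3,q7,q9} | {q0,q1,q4,q5,q6,q8}.
On input 1, block {q2,q3,q7,q9} splits into {q2,q7} and {q3,q9}.
On input 0, block {q0,q1,q4,q5,q6,q8} splits into {q0,q1,q5,q6,q8} and {q4}.
The partition is now stable with 4 blocks: {q2,q7} | {q0,q1,q5,q6,q8} | {q3,q9} | {q4}.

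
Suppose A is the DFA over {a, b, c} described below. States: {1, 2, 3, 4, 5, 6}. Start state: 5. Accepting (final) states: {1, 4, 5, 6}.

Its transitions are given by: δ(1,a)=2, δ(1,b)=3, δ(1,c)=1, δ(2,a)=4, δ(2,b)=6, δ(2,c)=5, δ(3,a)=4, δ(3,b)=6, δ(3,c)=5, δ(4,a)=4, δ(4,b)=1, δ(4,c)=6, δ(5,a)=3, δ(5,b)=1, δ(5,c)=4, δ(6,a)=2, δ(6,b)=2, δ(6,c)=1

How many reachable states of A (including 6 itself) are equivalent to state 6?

2

Every state is reachable, so we keep all 6.
Start with accepting vs non-accepting: {1,4,5,6} | {2,3}.
Refine {1,4,5,6} on symbol a: members go to different blocks, giving {1,5,6} and {4}.
Split {1,5,6} by δ(·,b) → {1,6} and {5}.
No further refinement is possible. Final partition (4 blocks): {1,6} | {2,3} | {4} | {5}.
State 6 belongs to the block {1,6}, which has 2 states.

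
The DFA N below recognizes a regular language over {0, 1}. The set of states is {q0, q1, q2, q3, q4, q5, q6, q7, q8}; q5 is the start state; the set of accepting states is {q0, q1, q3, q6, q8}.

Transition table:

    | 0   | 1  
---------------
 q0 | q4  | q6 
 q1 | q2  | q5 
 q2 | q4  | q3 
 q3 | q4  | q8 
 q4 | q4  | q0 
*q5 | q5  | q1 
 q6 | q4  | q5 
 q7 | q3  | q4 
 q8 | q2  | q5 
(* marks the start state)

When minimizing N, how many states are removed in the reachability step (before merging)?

No path from q5 leads to q7; the other 8 states are all reachable.

1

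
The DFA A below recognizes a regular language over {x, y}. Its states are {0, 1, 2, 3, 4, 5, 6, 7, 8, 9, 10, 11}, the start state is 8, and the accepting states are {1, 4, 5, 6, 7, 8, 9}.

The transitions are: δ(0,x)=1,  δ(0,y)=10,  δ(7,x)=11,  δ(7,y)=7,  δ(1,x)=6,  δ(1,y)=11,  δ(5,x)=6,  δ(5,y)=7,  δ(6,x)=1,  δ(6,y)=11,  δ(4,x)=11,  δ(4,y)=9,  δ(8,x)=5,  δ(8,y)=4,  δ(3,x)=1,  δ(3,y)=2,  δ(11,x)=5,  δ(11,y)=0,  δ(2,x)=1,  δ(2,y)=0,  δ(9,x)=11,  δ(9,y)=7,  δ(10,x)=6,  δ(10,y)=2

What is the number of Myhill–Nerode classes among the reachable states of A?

6

Reachable states from the start: {0,1,2,4,5,6,7,8,9,10,11}. Unreachable: {3} — drop them.
Initial partition by acceptance: {1,4,5,6,7,8,9} | {0,2,10,11}.
On input x, block {1,4,5,6,7,8,9} splits into {1,5,6,8} and {4,7,9}.
Refine {1,5,6,8} on symbol y: members go to different blocks, giving {1,6} and {5,8}.
On input x, block {0,2,10,11} splits into {0,2,10} and {11}.
Split {5,8} by δ(·,x) → {5} and {8}.
The partition is now stable with 6 blocks: {1,6} | {0,2,10} | {4,7,9} | {5} | {11} | {8}.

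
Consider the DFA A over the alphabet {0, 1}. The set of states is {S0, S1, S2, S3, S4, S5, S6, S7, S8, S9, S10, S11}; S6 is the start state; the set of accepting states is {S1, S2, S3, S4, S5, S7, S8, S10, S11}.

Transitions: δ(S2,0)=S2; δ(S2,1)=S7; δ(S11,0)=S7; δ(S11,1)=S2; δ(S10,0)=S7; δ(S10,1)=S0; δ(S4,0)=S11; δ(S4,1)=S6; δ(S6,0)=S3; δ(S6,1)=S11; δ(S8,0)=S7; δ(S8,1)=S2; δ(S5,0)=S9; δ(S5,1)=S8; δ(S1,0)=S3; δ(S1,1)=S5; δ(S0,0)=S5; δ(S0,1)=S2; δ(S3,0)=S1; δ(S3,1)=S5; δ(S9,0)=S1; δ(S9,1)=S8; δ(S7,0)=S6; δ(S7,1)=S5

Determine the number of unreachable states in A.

3

Starting at S6 and following transitions, the reachable set is {S1, S2, S3, S5, S6, S7, S8, S9, S11}. That leaves S0, S4, S10 unreachable — 3 in total.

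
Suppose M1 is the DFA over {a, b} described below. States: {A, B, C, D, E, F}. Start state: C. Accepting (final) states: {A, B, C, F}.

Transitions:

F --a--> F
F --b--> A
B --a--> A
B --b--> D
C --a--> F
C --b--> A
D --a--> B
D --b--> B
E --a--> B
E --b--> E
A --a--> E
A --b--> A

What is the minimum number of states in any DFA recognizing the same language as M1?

5

All states are reachable from the start state.
P0 = {A,B,C,F} | {D,E}.
On input a, block {A,B,C,F} splits into {B,C,F} and {A}.
Split {B,C,F} by δ(·,a) → {C,F} and {B}.
Refine {D,E} on symbol b: members go to different blocks, giving {D} and {E}.
The partition is now stable with 5 blocks: {C,F} | {D} | {A} | {B} | {E}.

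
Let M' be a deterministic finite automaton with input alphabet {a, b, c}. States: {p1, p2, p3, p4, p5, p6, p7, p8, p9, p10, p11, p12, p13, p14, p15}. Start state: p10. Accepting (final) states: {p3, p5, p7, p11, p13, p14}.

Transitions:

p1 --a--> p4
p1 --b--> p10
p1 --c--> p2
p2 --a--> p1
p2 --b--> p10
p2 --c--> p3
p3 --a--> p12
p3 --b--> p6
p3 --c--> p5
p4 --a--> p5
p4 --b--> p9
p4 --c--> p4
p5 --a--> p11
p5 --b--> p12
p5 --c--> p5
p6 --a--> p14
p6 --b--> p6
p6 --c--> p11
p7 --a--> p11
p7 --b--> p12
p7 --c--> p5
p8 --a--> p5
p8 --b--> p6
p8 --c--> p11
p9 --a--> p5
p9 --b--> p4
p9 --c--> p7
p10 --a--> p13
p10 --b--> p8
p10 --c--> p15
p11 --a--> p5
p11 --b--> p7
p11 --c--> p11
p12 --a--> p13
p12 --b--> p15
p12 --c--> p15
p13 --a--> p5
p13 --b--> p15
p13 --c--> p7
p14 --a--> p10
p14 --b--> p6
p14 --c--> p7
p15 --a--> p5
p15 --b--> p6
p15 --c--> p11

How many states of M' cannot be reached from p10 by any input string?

Starting at p10 and following transitions, the reachable set is {p5, p6, p7, p8, p10, p11, p12, p13, p14, p15}. That leaves p1, p2, p3, p4, p9 unreachable — 5 in total.

5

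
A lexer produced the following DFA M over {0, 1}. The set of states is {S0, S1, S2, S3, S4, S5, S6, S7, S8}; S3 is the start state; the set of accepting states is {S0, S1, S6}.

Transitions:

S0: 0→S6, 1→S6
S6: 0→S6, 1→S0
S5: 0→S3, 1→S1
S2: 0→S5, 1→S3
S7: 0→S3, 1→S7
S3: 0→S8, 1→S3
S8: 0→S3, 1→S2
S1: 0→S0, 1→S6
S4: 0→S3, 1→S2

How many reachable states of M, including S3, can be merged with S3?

1

First remove the unreachable states {S4,S7}; 7 states remain.
Start with accepting vs non-accepting: {S0,S1,S6} | {S2,S3,S5,S8}.
Refine {S2,S3,S5,S8} on symbol 1: members go to different blocks, giving {S2,S3,S8} and {S5}.
Split {S2,S3,S8} by δ(·,0) → {S3,S8} and {S2}.
On input 1, block {S3,S8} splits into {S3} and {S8}.
No further refinement is possible. Final partition (5 blocks): {S0,S1,S6} | {S3} | {S5} | {S2} | {S8}.
The equivalence class containing S3 is {S3}, of size 1.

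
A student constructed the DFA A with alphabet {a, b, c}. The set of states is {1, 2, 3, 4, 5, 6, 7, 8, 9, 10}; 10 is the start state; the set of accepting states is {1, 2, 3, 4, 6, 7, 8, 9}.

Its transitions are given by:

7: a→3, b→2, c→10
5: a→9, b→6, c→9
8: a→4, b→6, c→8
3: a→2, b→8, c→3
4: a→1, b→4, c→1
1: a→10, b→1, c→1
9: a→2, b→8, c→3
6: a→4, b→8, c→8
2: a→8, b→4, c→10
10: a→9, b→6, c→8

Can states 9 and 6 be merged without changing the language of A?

Reachable states from the start: {1,2,3,4,6,8,9,10}. Unreachable: {5,7} — drop them.
Start with accepting vs non-accepting: {1,2,3,4,6,8,9} | {10}.
Split {1,2,3,4,6,8,9} by δ(·,a) → {2,3,4,6,8,9} and {1}.
Split {2,3,4,6,8,9} by δ(·,a) → {2,3,6,8,9} and {4}.
On input a, block {2,3,6,8,9} splits into {2,3,9} and {6,8}.
Refine {2,3,9} on symbol a: members go to different blocks, giving {3,9} and {2}.
The partition is now stable with 6 blocks: {3,9} | {10} | {1} | {4} | {6,8} | {2}.
9 and 6 end up in different blocks, so they are distinguishable. For instance, the string 'ac' is accepted from only 6.

No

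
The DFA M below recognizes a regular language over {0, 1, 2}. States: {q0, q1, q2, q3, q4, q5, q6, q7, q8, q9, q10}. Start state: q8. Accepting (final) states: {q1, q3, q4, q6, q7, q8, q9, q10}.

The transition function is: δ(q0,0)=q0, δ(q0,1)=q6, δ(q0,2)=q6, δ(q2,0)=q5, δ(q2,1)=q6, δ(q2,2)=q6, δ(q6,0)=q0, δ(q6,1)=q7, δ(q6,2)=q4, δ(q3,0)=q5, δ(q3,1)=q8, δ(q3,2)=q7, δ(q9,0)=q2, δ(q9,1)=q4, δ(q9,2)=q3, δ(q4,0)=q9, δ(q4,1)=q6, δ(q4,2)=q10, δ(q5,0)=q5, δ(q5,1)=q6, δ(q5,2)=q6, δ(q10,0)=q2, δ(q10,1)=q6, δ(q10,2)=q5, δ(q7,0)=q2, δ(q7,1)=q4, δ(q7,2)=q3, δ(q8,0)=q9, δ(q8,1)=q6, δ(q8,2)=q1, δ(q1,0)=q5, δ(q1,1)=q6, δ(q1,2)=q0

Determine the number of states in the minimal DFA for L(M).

All states are reachable from the start state.
Initial partition by acceptance: {q1,q3,q4,q6,q7,q8,q9,q10} | {q0,q2,q5}.
On input 0, block {q1,q3,q4,q6,q7,q8,q9,q10} splits into {q1,q3,q6,q7,q9,q10} and {q4,q8}.
On input 1, block {q1,q3,q6,q7,q9,q10} splits into {q1,q6,q10} and {q3,q7,q9}.
On input 1, block {q1,q6,q10} splits into {q1,q10} and {q6}.
No further refinement is possible. Final partition (5 blocks): {q1,q10} | {q0,q2,q5} | {q4,q8} | {q3,q7,q9} | {q6}.

5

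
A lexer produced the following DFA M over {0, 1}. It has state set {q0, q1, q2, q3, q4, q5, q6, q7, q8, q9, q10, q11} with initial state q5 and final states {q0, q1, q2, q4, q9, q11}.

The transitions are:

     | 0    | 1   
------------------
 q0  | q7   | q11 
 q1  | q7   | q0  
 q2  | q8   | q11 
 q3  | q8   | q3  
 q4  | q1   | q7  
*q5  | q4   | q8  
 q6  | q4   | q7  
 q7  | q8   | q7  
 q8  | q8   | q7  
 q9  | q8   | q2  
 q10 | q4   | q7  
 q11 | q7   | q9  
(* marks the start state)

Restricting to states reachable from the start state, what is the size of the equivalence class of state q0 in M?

States {q3,q6,q10} cannot be reached from the start state, so discard them.
Initial partition by acceptance: {q0,q1,q2,q4,q9,q11} | {q5,q7,q8}.
Refine {q0,q1,q2,q4,q9,q11} on symbol 0: members go to different blocks, giving {q0,q1,q2,q9,q11} and {q4}.
On input 0, block {q5,q7,q8} splits into {q7,q8} and {q5}.
No further refinement is possible. Final partition (4 blocks): {q0,q1,q2,q9,q11} | {q7,q8} | {q4} | {q5}.
The equivalence class containing q0 is {q0,q1,q2,q9,q11}, of size 5.

5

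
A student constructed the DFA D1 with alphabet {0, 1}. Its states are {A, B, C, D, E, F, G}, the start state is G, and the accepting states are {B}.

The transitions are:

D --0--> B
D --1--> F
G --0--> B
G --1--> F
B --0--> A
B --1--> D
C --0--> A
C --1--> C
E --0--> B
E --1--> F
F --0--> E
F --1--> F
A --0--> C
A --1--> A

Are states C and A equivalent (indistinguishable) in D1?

Start with accepting vs non-accepting: {B} | {A,C,D,E,F,G}.
Refine {A,C,D,E,F,G} on symbol 0: members go to different blocks, giving {A,C,F} and {D,E,G}.
On input 0, block {A,C,F} splits into {A,C} and {F}.
The partition is now stable with 4 blocks: {B} | {A,C} | {D,E,G} | {F}.
C and A lie in the same block of the stable partition, so they are equivalent — no string distinguishes them.

Yes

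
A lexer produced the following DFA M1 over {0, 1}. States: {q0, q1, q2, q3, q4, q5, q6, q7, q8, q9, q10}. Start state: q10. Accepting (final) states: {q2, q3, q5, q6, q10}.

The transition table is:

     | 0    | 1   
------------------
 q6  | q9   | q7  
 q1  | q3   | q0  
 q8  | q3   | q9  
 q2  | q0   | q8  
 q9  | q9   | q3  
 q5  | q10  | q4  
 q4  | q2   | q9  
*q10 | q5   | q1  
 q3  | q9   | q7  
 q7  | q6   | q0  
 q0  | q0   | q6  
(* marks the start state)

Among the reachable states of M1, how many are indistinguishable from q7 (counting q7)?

4

All states are reachable from the start state.
Initial partition by acceptance: {q2,q3,q5,q6,q10} | {q0,q1,q4,q7,q8,q9}.
Split {q2,q3,q5,q6,q10} by δ(·,0) → {q2,q3,q6} and {q5,q10}.
On input 0, block {q0,q1,q4,q7,q8,q9} splits into {q1,q4,q7,q8} and {q0,q9}.
Stable partition: {q2,q3,q6} | {q1,q4,q7,q8} | {q5,q10} | {q0,q9} — 4 equivalence classes.
The equivalence class containing q7 is {q1,q4,q7,q8}, of size 4.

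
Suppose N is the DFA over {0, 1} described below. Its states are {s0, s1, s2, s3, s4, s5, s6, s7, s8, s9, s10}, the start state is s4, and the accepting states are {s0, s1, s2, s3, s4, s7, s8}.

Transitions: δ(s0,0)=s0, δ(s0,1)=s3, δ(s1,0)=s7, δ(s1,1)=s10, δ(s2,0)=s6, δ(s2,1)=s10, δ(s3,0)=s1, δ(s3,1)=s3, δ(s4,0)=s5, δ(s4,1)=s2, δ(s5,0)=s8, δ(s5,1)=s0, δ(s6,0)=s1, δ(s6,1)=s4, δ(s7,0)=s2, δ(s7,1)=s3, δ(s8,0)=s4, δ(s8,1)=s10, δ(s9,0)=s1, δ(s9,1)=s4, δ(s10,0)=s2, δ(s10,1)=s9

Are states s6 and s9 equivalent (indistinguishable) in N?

Yes

All states are reachable from the start state.
Start with accepting vs non-accepting: {s0,s1,s2,s3,s4,s7,s8} | {s5,s6,s9,s10}.
Split {s0,s1,s2,s3,s4,s7,s8} by δ(·,0) → {s0,s1,s3,s7,s8} and {s2,s4}.
On input 0, block {s0,s1,s3,s7,s8} splits into {s0,s1,s3} and {s7,s8}.
Refine {s0,s1,s3} on symbol 0: members go to different blocks, giving {s0,s3} and {s1}.
Refine {s0,s3} on symbol 0: members go to different blocks, giving {s0} and {s3}.
Refine {s5,s6,s9,s10} on symbol 0: members go to different blocks, giving {s6,s9} and {s5} and {s10}.
Split {s2,s4} by δ(·,0) → {s2} and {s4}.
Split {s7,s8} by δ(·,0) → {s7} and {s8}.
Stable partition: {s0} | {s6,s9} | {s2} | {s7} | {s1} | {s3} | {s5} | {s10} | {s4} | {s8} — 10 equivalence classes.
s6 and s9 lie in the same block of the stable partition, so they are equivalent — no string distinguishes them.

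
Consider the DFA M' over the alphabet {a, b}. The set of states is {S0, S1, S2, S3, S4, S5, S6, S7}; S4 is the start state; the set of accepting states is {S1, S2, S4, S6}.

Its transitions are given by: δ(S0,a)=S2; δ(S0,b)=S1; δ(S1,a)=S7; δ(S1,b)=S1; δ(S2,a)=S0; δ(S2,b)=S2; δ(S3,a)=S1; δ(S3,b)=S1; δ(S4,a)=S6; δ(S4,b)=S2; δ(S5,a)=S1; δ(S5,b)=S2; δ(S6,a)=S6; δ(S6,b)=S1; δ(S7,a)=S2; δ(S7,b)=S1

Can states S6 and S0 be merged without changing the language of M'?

No

First remove the unreachable states {S3,S5}; 6 states remain.
Start with accepting vs non-accepting: {S1,S2,S4,S6} | {S0,S7}.
On input a, block {S1,S2,S4,S6} splits into {S1,S2} and {S4,S6}.
The partition is now stable with 3 blocks: {S1,S2} | {S0,S7} | {S4,S6}.
S6 and S0 end up in different blocks, so they are distinguishable. For instance, the string 'ε' is accepted from only S6.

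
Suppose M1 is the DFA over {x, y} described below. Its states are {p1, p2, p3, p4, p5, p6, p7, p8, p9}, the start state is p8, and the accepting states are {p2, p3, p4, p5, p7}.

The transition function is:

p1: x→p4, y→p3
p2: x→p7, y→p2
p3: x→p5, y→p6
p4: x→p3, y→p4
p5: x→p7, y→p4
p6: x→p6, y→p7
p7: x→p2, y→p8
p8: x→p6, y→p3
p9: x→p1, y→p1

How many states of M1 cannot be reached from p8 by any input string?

2

BFS from p8 reaches {p2, p3, p4, p5, p6, p7, p8}; the 2 state(s) p1, p9 are never visited.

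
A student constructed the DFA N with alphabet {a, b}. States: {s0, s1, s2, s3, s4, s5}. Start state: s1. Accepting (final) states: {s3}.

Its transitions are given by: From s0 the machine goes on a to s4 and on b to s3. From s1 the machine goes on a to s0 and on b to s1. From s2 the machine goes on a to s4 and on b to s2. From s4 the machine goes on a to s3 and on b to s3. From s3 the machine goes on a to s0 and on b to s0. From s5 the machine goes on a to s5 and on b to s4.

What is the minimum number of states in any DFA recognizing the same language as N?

States {s2,s5} cannot be reached from the start state, so discard them.
Initial partition by acceptance: {s3} | {s0,s1,s4}.
Split {s0,s1,s4} by δ(·,a) → {s0,s1} and {s4}.
On input a, block {s0,s1} splits into {s0} and {s1}.
The partition is now stable with 4 blocks: {s3} | {s0} | {s4} | {s1}.

4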